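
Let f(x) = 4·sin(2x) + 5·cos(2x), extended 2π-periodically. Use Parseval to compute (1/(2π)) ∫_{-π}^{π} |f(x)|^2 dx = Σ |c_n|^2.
Σ |c_n|^2 = 41/2

Expand |f|^2 and use orthogonality of {sin(nx), cos(mx)} on [-π, π]:
  ∫_{-π}^{π} sin(nx)^2 dx = π, ∫ cos(mx)^2 dx = π, and cross terms integrate to 0.
So ∫_{-π}^{π} f(x)^2 dx = 4^2 · π + 5^2 · π = (16 + 25)π.
Divide by 2π: (16 + 25)/2 = 41/2.
By Parseval, this equals Σ |c_n|^2.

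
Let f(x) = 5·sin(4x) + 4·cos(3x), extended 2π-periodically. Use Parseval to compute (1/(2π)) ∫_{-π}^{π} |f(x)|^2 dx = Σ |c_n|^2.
Σ |c_n|^2 = 41/2

Expand |f|^2 and use orthogonality of {sin(nx), cos(mx)} on [-π, π]:
  ∫_{-π}^{π} sin(nx)^2 dx = π, ∫ cos(mx)^2 dx = π, and cross terms integrate to 0.
So ∫_{-π}^{π} f(x)^2 dx = 5^2 · π + 4^2 · π = (25 + 16)π.
Divide by 2π: (25 + 16)/2 = 41/2.
By Parseval, this equals Σ |c_n|^2.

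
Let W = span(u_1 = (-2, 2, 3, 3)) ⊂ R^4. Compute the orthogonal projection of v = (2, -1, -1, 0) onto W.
proj_W(v) = (9/13, -9/13, -27/26, -27/26)

Set up U = [u_1 | ... | u_1] ∈ R^(4×1). The projector onto W = col(U) is P = U (U^T U)^(-1) U^T.
Compute U^T U =
  [26],
and U^T v = (-9).
Solve U^T U · c = U^T v for the coefficients: c = (-9/26). The projection is proj_W(v) = U c.
Check: (v - proj_W(v)) · u_1 = 0  (should be 0).
Result: proj_W(v) = (9/13, -9/13, -27/26, -27/26).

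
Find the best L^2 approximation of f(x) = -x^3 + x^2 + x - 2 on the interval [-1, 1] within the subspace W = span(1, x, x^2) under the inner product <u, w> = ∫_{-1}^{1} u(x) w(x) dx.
g(x) = x^2 + 2*x/5 - 2

The best approximation g ∈ W is the orthogonal projection of f onto W. Writing g = a_0 + a_1 x + a_2 x^2, the coefficients solve the normal equations G · a = b where
  G_{ij} = <φ_i, φ_j> and b_i = <f, φ_i>, with φ_0 = 1, φ_1 = x, φ_2 = x^2.
G =
  [2, 0, 2/3]
  [0, 2/3, 0]
  [2/3, 0, 2/5],
b = (-10/3, 4/15, -14/15).
Solving gives a_0 = -2, a_1 = 2/5, a_2 = 1, so
  g(x) = x^2 + 2*x/5 - 2.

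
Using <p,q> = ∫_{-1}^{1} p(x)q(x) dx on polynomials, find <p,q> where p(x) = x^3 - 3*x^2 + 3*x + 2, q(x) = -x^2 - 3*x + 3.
<p,q> = -4/3

Expand the product: p(x)·q(x) = -x^5 + 9*x^3 - 20*x^2 + 3*x + 6.
∫_{-1}^{1} of each monomial x^k gives [2/(k+1) if k even, 0 if k odd]. Integrating term-by-term (or equivalently evaluating the antiderivative F(x) = -x^6/6 + 9*x^4/4 - 20*x^3/3 + 3*x^2/2 + 6*x at the endpoints):
  F(1) − F(−1) = 35/12 − (17/4) = -4/3.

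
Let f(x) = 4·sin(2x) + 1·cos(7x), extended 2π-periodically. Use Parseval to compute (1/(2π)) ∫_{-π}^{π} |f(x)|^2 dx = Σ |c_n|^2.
Σ |c_n|^2 = 17/2

Expand |f|^2 and use orthogonality of {sin(nx), cos(mx)} on [-π, π]:
  ∫_{-π}^{π} sin(nx)^2 dx = π, ∫ cos(mx)^2 dx = π, and cross terms integrate to 0.
So ∫_{-π}^{π} f(x)^2 dx = 4^2 · π + 1^2 · π = (16 + 1)π.
Divide by 2π: (16 + 1)/2 = 17/2.
By Parseval, this equals Σ |c_n|^2.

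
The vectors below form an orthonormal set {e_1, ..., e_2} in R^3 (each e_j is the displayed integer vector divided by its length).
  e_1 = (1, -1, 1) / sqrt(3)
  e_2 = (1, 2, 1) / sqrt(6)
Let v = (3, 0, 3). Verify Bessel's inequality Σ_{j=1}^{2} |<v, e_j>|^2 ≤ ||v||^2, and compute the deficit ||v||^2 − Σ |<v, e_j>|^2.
Σ |<v, e_j>|^2 = 18; ||v||^2 = 18; deficit = 0

Write each e_j = u_j / sqrt(<u_j, u_j>) where u_j is the displayed integer vector. Then <v, e_j> = <v, u_j> / sqrt(<u_j, u_j>), so |<v, e_j>|^2 = <v, u_j>^2 / <u_j, u_j>.
Coefficients: <v, e_1> = 6/sqrt(3), <v, e_2> = 6/sqrt(6).
Square and sum: Σ |<v, e_j>|^2 = 18.
Compute ||v||^2 = v·v = 18.
Deficit = 18 − 18 = 0 ≥ 0, confirming Bessel's inequality. (The deficit equals ||v − Σ <v,e_j> e_j||^2, the squared distance from v to span{e_j}.)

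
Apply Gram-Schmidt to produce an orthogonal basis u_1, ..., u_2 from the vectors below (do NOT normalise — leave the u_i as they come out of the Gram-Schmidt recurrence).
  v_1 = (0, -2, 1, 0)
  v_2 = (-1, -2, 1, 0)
Orthogonal basis:
  u_1 = (0, -2, 1, 0)
  u_2 = (-1, 0, 0, 0)

Apply the Gram-Schmidt recurrence
  u_1 = v_1
  u_i = v_i − Σ_{j<i} ((v_i · u_j) / (u_j · u_j)) · u_j.

Step by step this gives:
  u_1 = (0, -2, 1, 0)
  u_2 = (-1, 0, 0, 0)

Orthogonality check:
  u_2 · u_1 = 0 (should be 0)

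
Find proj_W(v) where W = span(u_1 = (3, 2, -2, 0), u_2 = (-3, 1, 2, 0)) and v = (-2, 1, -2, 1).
proj_W(v) = (-6/13, 1, 4/13, 0)

Set up U = [u_1 | ... | u_2] ∈ R^(4×2). The projector onto W = col(U) is P = U (U^T U)^(-1) U^T.
Compute U^T U =
  [17, -11]
  [-11, 14],
and U^T v = (0, 3).
Solve U^T U · c = U^T v for the coefficients: c = (11/39, 17/39). The projection is proj_W(v) = U c.
Check: (v - proj_W(v)) · u_1 = 0  (should be 0).
Check: (v - proj_W(v)) · u_2 = 0  (should be 0).
Result: proj_W(v) = (-6/13, 1, 4/13, 0).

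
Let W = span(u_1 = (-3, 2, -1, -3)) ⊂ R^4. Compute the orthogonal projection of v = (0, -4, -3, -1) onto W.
proj_W(v) = (6/23, -4/23, 2/23, 6/23)

Set up U = [u_1 | ... | u_1] ∈ R^(4×1). The projector onto W = col(U) is P = U (U^T U)^(-1) U^T.
Compute U^T U =
  [23],
and U^T v = (-2).
Solve U^T U · c = U^T v for the coefficients: c = (-2/23). The projection is proj_W(v) = U c.
Check: (v - proj_W(v)) · u_1 = 0  (should be 0).
Result: proj_W(v) = (6/23, -4/23, 2/23, 6/23).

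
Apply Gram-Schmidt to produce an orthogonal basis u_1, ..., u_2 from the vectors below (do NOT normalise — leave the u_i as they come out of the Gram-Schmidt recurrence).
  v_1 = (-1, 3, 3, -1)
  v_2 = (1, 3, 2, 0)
Orthogonal basis:
  u_1 = (-1, 3, 3, -1)
  u_2 = (17/10, 9/10, -1/10, 7/10)

Apply the Gram-Schmidt recurrence
  u_1 = v_1
  u_i = v_i − Σ_{j<i} ((v_i · u_j) / (u_j · u_j)) · u_j.

Step by step this gives:
  u_1 = (-1, 3, 3, -1)
  u_2 = (17/10, 9/10, -1/10, 7/10)

Orthogonality check:
  u_2 · u_1 = 0 (should be 0)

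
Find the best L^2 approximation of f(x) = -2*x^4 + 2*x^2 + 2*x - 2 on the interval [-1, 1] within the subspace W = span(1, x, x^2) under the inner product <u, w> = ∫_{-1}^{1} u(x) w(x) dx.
g(x) = 2*x^2/7 + 2*x - 64/35

The best approximation g ∈ W is the orthogonal projection of f onto W. Writing g = a_0 + a_1 x + a_2 x^2, the coefficients solve the normal equations G · a = b where
  G_{ij} = <φ_i, φ_j> and b_i = <f, φ_i>, with φ_0 = 1, φ_1 = x, φ_2 = x^2.
G =
  [2, 0, 2/3]
  [0, 2/3, 0]
  [2/3, 0, 2/5],
b = (-52/15, 4/3, -116/105).
Solving gives a_0 = -64/35, a_1 = 2, a_2 = 2/7, so
  g(x) = 2*x^2/7 + 2*x - 64/35.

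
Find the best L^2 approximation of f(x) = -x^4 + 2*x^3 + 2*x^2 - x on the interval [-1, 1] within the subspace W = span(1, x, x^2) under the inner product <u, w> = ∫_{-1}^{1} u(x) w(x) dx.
g(x) = 8*x^2/7 + x/5 + 3/35

The best approximation g ∈ W is the orthogonal projection of f onto W. Writing g = a_0 + a_1 x + a_2 x^2, the coefficients solve the normal equations G · a = b where
  G_{ij} = <φ_i, φ_j> and b_i = <f, φ_i>, with φ_0 = 1, φ_1 = x, φ_2 = x^2.
G =
  [2, 0, 2/3]
  [0, 2/3, 0]
  [2/3, 0, 2/5],
b = (14/15, 2/15, 18/35).
Solving gives a_0 = 3/35, a_1 = 1/5, a_2 = 8/7, so
  g(x) = 8*x^2/7 + x/5 + 3/35.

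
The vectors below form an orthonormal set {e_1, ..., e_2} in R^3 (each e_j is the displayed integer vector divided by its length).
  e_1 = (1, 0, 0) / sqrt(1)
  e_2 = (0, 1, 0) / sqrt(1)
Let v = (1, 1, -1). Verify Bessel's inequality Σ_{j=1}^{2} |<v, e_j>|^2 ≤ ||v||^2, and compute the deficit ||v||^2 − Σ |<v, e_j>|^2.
Σ |<v, e_j>|^2 = 2; ||v||^2 = 3; deficit = 1

Write each e_j = u_j / sqrt(<u_j, u_j>) where u_j is the displayed integer vector. Then <v, e_j> = <v, u_j> / sqrt(<u_j, u_j>), so |<v, e_j>|^2 = <v, u_j>^2 / <u_j, u_j>.
Coefficients: <v, e_1> = 1/sqrt(1), <v, e_2> = 1/sqrt(1).
Square and sum: Σ |<v, e_j>|^2 = 2.
Compute ||v||^2 = v·v = 3.
Deficit = 3 − 2 = 1 ≥ 0, confirming Bessel's inequality. (The deficit equals ||v − Σ <v,e_j> e_j||^2, the squared distance from v to span{e_j}.)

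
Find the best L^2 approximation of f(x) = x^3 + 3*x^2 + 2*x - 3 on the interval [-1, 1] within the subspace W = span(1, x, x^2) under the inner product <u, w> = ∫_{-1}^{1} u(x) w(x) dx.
g(x) = 3*x^2 + 13*x/5 - 3

The best approximation g ∈ W is the orthogonal projection of f onto W. Writing g = a_0 + a_1 x + a_2 x^2, the coefficients solve the normal equations G · a = b where
  G_{ij} = <φ_i, φ_j> and b_i = <f, φ_i>, with φ_0 = 1, φ_1 = x, φ_2 = x^2.
G =
  [2, 0, 2/3]
  [0, 2/3, 0]
  [2/3, 0, 2/5],
b = (-4, 26/15, -4/5).
Solving gives a_0 = -3, a_1 = 13/5, a_2 = 3, so
  g(x) = 3*x^2 + 13*x/5 - 3.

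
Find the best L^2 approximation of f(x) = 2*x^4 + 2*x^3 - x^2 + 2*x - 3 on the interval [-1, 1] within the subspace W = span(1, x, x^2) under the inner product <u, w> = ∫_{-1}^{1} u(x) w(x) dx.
g(x) = 5*x^2/7 + 16*x/5 - 111/35

The best approximation g ∈ W is the orthogonal projection of f onto W. Writing g = a_0 + a_1 x + a_2 x^2, the coefficients solve the normal equations G · a = b where
  G_{ij} = <φ_i, φ_j> and b_i = <f, φ_i>, with φ_0 = 1, φ_1 = x, φ_2 = x^2.
G =
  [2, 0, 2/3]
  [0, 2/3, 0]
  [2/3, 0, 2/5],
b = (-88/15, 32/15, -64/35).
Solving gives a_0 = -111/35, a_1 = 16/5, a_2 = 5/7, so
  g(x) = 5*x^2/7 + 16*x/5 - 111/35.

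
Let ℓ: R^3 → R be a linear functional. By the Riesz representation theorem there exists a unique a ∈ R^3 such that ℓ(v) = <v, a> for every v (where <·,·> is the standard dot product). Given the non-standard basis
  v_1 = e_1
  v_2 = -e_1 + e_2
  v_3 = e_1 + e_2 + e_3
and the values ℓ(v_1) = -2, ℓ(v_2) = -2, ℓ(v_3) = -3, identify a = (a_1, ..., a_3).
a = (-2, -4, 3)

Write a = (a_1, ..., a_3) in the standard basis. For each basis vector v_i, ℓ(v_i) = <v_i, a> is a linear equation in the a_j's. Collect the n equations into a matrix system V a = ℓ, where row i of V is v_i (expressed in the standard basis). Since V is invertible (lower-triangular with 1s on the diagonal, up to permutation), solve by back-substitution:
  V =
[[1, 0, 0],
 [-1, 1, 0],
 [1, 1, 1]]
  V a = (-2, -2, -3)
Solving gives a = (-2, -4, 3).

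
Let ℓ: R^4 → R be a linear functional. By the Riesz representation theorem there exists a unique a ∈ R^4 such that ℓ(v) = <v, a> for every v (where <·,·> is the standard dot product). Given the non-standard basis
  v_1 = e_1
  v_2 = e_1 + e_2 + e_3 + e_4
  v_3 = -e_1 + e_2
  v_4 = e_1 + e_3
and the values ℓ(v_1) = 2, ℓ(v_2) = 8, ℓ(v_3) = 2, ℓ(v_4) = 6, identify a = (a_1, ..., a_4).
a = (2, 4, 4, -2)

Write a = (a_1, ..., a_4) in the standard basis. For each basis vector v_i, ℓ(v_i) = <v_i, a> is a linear equation in the a_j's. Collect the n equations into a matrix system V a = ℓ, where row i of V is v_i (expressed in the standard basis). Since V is invertible (lower-triangular with 1s on the diagonal, up to permutation), solve by back-substitution:
  V =
[[1, 0, 0, 0],
 [1, 1, 1, 1],
 [-1, 1, 0, 0],
 [1, 0, 1, 0]]
  V a = (2, 8, 2, 6)
Solving gives a = (2, 4, 4, -2).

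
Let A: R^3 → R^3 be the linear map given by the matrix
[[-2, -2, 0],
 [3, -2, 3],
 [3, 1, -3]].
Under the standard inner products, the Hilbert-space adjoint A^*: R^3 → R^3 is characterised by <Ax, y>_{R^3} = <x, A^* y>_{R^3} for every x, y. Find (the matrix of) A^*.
A^* = A^T =
[[-2, 3, 3],
 [-2, -2, 1],
 [0, 3, -3]]

For real matrices with standard dot products, the defining identity <Ax, y> = <x, A^* y> gives (Ax)^T y = x^T (A^*) y, i.e. x^T A^T y = x^T (A^*) y. Since this holds for all x, y, we must have A^* = A^T. Therefore
A^* =
[[-2, 3, 3],
 [-2, -2, 1],
 [0, 3, -3]].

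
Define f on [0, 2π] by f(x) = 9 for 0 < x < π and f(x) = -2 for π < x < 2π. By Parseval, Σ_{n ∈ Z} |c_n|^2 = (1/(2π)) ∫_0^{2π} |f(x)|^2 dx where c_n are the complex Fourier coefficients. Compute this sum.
Σ |c_n|^2 = 85/2

Parseval equates the L^2 energy of f (normalised by 1/(2π)) with the ℓ^2 sum of its Fourier coefficients: (1/(2π)) ∫_0^{2π} |f|^2 = Σ |c_n|^2.
Compute the left side: (1/(2π)) [∫_0^π 9^2 dx + ∫_π^{2π} (-2)^2 dx] = (1/(2π)) · (81π + 4π) = (81 + 4)/2 = 85/2.
So Σ_{n ∈ Z} |c_n|^2 = 85/2.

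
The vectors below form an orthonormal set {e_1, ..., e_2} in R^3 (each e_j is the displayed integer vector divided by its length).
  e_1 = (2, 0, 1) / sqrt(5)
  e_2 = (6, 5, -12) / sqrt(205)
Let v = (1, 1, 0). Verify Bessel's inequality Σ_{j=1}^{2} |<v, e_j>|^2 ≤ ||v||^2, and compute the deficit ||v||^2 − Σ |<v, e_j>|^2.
Σ |<v, e_j>|^2 = 57/41; ||v||^2 = 2; deficit = 25/41

Write each e_j = u_j / sqrt(<u_j, u_j>) where u_j is the displayed integer vector. Then <v, e_j> = <v, u_j> / sqrt(<u_j, u_j>), so |<v, e_j>|^2 = <v, u_j>^2 / <u_j, u_j>.
Coefficients: <v, e_1> = 2/sqrt(5), <v, e_2> = 11/sqrt(205).
Square and sum: Σ |<v, e_j>|^2 = 57/41.
Compute ||v||^2 = v·v = 2.
Deficit = 2 − 57/41 = 25/41 ≥ 0, confirming Bessel's inequality. (The deficit equals ||v − Σ <v,e_j> e_j||^2, the squared distance from v to span{e_j}.)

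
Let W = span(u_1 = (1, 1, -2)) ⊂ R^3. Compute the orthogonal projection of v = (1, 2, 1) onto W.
proj_W(v) = (1/6, 1/6, -1/3)

Set up U = [u_1 | ... | u_1] ∈ R^(3×1). The projector onto W = col(U) is P = U (U^T U)^(-1) U^T.
Compute U^T U =
  [6],
and U^T v = (1).
Solve U^T U · c = U^T v for the coefficients: c = (1/6). The projection is proj_W(v) = U c.
Check: (v - proj_W(v)) · u_1 = 0  (should be 0).
Result: proj_W(v) = (1/6, 1/6, -1/3).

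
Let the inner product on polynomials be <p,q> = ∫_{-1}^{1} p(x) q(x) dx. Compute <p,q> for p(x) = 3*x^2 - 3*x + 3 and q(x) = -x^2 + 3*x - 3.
<p,q> = -166/5

Expand the product: p(x)·q(x) = -3*x^4 + 12*x^3 - 21*x^2 + 18*x - 9.
∫_{-1}^{1} of each monomial x^k gives [2/(k+1) if k even, 0 if k odd]. Integrating term-by-term (or equivalently evaluating the antiderivative F(x) = -3*x^5/5 + 3*x^4 - 7*x^3 + 9*x^2 - 9*x at the endpoints):
  F(1) − F(−1) = -23/5 − (143/5) = -166/5.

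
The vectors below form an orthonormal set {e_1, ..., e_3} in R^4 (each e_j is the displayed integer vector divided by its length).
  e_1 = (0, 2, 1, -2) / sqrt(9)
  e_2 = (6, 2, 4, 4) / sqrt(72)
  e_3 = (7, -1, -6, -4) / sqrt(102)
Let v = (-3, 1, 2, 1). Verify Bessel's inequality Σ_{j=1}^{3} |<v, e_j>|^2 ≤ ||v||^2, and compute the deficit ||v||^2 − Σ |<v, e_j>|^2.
Σ |<v, e_j>|^2 = 252/17; ||v||^2 = 15; deficit = 3/17

Write each e_j = u_j / sqrt(<u_j, u_j>) where u_j is the displayed integer vector. Then <v, e_j> = <v, u_j> / sqrt(<u_j, u_j>), so |<v, e_j>|^2 = <v, u_j>^2 / <u_j, u_j>.
Coefficients: <v, e_1> = 2/sqrt(9), <v, e_2> = -4/sqrt(72), <v, e_3> = -38/sqrt(102).
Square and sum: Σ |<v, e_j>|^2 = 252/17.
Compute ||v||^2 = v·v = 15.
Deficit = 15 − 252/17 = 3/17 ≥ 0, confirming Bessel's inequality. (The deficit equals ||v − Σ <v,e_j> e_j||^2, the squared distance from v to span{e_j}.)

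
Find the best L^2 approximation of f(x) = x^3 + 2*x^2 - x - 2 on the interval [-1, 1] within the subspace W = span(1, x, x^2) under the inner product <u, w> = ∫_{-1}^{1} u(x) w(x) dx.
g(x) = 2*x^2 - 2*x/5 - 2

The best approximation g ∈ W is the orthogonal projection of f onto W. Writing g = a_0 + a_1 x + a_2 x^2, the coefficients solve the normal equations G · a = b where
  G_{ij} = <φ_i, φ_j> and b_i = <f, φ_i>, with φ_0 = 1, φ_1 = x, φ_2 = x^2.
G =
  [2, 0, 2/3]
  [0, 2/3, 0]
  [2/3, 0, 2/5],
b = (-8/3, -4/15, -8/15).
Solving gives a_0 = -2, a_1 = -2/5, a_2 = 2, so
  g(x) = 2*x^2 - 2*x/5 - 2.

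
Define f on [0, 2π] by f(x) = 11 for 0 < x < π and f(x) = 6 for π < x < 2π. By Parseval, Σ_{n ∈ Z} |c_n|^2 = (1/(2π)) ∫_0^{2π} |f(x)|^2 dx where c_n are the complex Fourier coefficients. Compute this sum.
Σ |c_n|^2 = 157/2

Parseval equates the L^2 energy of f (normalised by 1/(2π)) with the ℓ^2 sum of its Fourier coefficients: (1/(2π)) ∫_0^{2π} |f|^2 = Σ |c_n|^2.
Compute the left side: (1/(2π)) [∫_0^π 11^2 dx + ∫_π^{2π} 6^2 dx] = (1/(2π)) · (121π + 36π) = (121 + 36)/2 = 157/2.
So Σ_{n ∈ Z} |c_n|^2 = 157/2.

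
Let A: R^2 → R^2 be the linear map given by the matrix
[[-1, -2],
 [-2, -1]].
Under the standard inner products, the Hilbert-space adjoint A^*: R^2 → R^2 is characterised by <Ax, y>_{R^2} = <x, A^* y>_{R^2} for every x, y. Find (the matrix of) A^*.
A^* = A^T =
[[-1, -2],
 [-2, -1]]

For real matrices with standard dot products, the defining identity <Ax, y> = <x, A^* y> gives (Ax)^T y = x^T (A^*) y, i.e. x^T A^T y = x^T (A^*) y. Since this holds for all x, y, we must have A^* = A^T. Therefore
A^* =
[[-1, -2],
 [-2, -1]].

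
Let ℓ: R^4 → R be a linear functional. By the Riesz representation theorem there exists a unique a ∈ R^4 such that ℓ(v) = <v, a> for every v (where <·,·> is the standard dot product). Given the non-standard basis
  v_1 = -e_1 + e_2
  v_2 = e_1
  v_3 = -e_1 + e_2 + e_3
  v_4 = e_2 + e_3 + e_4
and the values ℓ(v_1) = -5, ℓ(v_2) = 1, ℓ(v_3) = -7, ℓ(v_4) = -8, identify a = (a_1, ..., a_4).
a = (1, -4, -2, -2)

Write a = (a_1, ..., a_4) in the standard basis. For each basis vector v_i, ℓ(v_i) = <v_i, a> is a linear equation in the a_j's. Collect the n equations into a matrix system V a = ℓ, where row i of V is v_i (expressed in the standard basis). Since V is invertible (lower-triangular with 1s on the diagonal, up to permutation), solve by back-substitution:
  V =
[[-1, 1, 0, 0],
 [1, 0, 0, 0],
 [-1, 1, 1, 0],
 [0, 1, 1, 1]]
  V a = (-5, 1, -7, -8)
Solving gives a = (1, -4, -2, -2).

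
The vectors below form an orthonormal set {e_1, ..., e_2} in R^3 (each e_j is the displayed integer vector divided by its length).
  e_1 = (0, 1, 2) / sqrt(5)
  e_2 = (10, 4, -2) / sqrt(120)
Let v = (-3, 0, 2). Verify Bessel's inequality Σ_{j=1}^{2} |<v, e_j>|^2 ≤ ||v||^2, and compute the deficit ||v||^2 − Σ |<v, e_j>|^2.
Σ |<v, e_j>|^2 = 77/6; ||v||^2 = 13; deficit = 1/6

Write each e_j = u_j / sqrt(<u_j, u_j>) where u_j is the displayed integer vector. Then <v, e_j> = <v, u_j> / sqrt(<u_j, u_j>), so |<v, e_j>|^2 = <v, u_j>^2 / <u_j, u_j>.
Coefficients: <v, e_1> = 4/sqrt(5), <v, e_2> = -34/sqrt(120).
Square and sum: Σ |<v, e_j>|^2 = 77/6.
Compute ||v||^2 = v·v = 13.
Deficit = 13 − 77/6 = 1/6 ≥ 0, confirming Bessel's inequality. (The deficit equals ||v − Σ <v,e_j> e_j||^2, the squared distance from v to span{e_j}.)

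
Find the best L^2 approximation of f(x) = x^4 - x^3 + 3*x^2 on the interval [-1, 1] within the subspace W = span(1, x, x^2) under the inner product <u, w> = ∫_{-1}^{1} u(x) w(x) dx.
g(x) = 27*x^2/7 - 3*x/5 - 3/35

The best approximation g ∈ W is the orthogonal projection of f onto W. Writing g = a_0 + a_1 x + a_2 x^2, the coefficients solve the normal equations G · a = b where
  G_{ij} = <φ_i, φ_j> and b_i = <f, φ_i>, with φ_0 = 1, φ_1 = x, φ_2 = x^2.
G =
  [2, 0, 2/3]
  [0, 2/3, 0]
  [2/3, 0, 2/5],
b = (12/5, -2/5, 52/35).
Solving gives a_0 = -3/35, a_1 = -3/5, a_2 = 27/7, so
  g(x) = 27*x^2/7 - 3*x/5 - 3/35.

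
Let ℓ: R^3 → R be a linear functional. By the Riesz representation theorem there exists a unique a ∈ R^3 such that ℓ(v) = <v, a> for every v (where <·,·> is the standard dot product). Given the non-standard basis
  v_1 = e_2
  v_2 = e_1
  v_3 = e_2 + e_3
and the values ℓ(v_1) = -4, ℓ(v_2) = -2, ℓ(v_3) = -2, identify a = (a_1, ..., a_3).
a = (-2, -4, 2)

Write a = (a_1, ..., a_3) in the standard basis. For each basis vector v_i, ℓ(v_i) = <v_i, a> is a linear equation in the a_j's. Collect the n equations into a matrix system V a = ℓ, where row i of V is v_i (expressed in the standard basis). Since V is invertible (lower-triangular with 1s on the diagonal, up to permutation), solve by back-substitution:
  V =
[[0, 1, 0],
 [1, 0, 0],
 [0, 1, 1]]
  V a = (-4, -2, -2)
Solving gives a = (-2, -4, 2).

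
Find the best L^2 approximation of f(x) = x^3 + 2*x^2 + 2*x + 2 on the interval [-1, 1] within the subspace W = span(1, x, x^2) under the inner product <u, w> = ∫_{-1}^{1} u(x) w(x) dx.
g(x) = 2*x^2 + 13*x/5 + 2

The best approximation g ∈ W is the orthogonal projection of f onto W. Writing g = a_0 + a_1 x + a_2 x^2, the coefficients solve the normal equations G · a = b where
  G_{ij} = <φ_i, φ_j> and b_i = <f, φ_i>, with φ_0 = 1, φ_1 = x, φ_2 = x^2.
G =
  [2, 0, 2/3]
  [0, 2/3, 0]
  [2/3, 0, 2/5],
b = (16/3, 26/15, 32/15).
Solving gives a_0 = 2, a_1 = 13/5, a_2 = 2, so
  g(x) = 2*x^2 + 13*x/5 + 2.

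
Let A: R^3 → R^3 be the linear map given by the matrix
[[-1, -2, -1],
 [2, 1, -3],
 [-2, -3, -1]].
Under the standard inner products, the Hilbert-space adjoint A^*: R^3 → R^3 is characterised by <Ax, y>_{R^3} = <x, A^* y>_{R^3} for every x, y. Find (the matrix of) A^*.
A^* = A^T =
[[-1, 2, -2],
 [-2, 1, -3],
 [-1, -3, -1]]

For real matrices with standard dot products, the defining identity <Ax, y> = <x, A^* y> gives (Ax)^T y = x^T (A^*) y, i.e. x^T A^T y = x^T (A^*) y. Since this holds for all x, y, we must have A^* = A^T. Therefore
A^* =
[[-1, 2, -2],
 [-2, 1, -3],
 [-1, -3, -1]].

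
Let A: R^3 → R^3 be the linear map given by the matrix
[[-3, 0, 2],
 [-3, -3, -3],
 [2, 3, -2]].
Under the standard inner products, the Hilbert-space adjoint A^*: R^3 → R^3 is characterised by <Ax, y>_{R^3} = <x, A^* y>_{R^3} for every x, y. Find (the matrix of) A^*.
A^* = A^T =
[[-3, -3, 2],
 [0, -3, 3],
 [2, -3, -2]]

For real matrices with standard dot products, the defining identity <Ax, y> = <x, A^* y> gives (Ax)^T y = x^T (A^*) y, i.e. x^T A^T y = x^T (A^*) y. Since this holds for all x, y, we must have A^* = A^T. Therefore
A^* =
[[-3, -3, 2],
 [0, -3, 3],
 [2, -3, -2]].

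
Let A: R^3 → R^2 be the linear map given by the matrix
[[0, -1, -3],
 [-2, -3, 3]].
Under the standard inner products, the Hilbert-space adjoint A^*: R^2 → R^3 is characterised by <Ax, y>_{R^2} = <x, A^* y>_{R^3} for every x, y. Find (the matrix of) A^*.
A^* = A^T =
[[0, -2],
 [-1, -3],
 [-3, 3]]

For real matrices with standard dot products, the defining identity <Ax, y> = <x, A^* y> gives (Ax)^T y = x^T (A^*) y, i.e. x^T A^T y = x^T (A^*) y. Since this holds for all x, y, we must have A^* = A^T. Therefore
A^* =
[[0, -2],
 [-1, -3],
 [-3, 3]].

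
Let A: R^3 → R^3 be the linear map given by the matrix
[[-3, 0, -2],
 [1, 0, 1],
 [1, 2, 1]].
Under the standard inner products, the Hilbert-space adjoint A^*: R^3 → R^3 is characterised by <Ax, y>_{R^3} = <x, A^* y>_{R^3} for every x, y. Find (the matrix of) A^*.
A^* = A^T =
[[-3, 1, 1],
 [0, 0, 2],
 [-2, 1, 1]]

For real matrices with standard dot products, the defining identity <Ax, y> = <x, A^* y> gives (Ax)^T y = x^T (A^*) y, i.e. x^T A^T y = x^T (A^*) y. Since this holds for all x, y, we must have A^* = A^T. Therefore
A^* =
[[-3, 1, 1],
 [0, 0, 2],
 [-2, 1, 1]].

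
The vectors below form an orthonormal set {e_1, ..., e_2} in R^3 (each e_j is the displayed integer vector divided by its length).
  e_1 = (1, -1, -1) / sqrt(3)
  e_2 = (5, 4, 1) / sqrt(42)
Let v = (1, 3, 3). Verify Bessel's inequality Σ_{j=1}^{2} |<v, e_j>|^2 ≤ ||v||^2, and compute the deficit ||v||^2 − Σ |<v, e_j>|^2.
Σ |<v, e_j>|^2 = 125/7; ||v||^2 = 19; deficit = 8/7

Write each e_j = u_j / sqrt(<u_j, u_j>) where u_j is the displayed integer vector. Then <v, e_j> = <v, u_j> / sqrt(<u_j, u_j>), so |<v, e_j>|^2 = <v, u_j>^2 / <u_j, u_j>.
Coefficients: <v, e_1> = -5/sqrt(3), <v, e_2> = 20/sqrt(42).
Square and sum: Σ |<v, e_j>|^2 = 125/7.
Compute ||v||^2 = v·v = 19.
Deficit = 19 − 125/7 = 8/7 ≥ 0, confirming Bessel's inequality. (The deficit equals ||v − Σ <v,e_j> e_j||^2, the squared distance from v to span{e_j}.)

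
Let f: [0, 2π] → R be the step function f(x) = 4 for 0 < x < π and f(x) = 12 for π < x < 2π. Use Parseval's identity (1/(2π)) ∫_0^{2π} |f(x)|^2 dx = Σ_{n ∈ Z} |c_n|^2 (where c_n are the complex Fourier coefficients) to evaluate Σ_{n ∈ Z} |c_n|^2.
Σ |c_n|^2 = 80

Parseval equates the L^2 energy of f (normalised by 1/(2π)) with the ℓ^2 sum of its Fourier coefficients: (1/(2π)) ∫_0^{2π} |f|^2 = Σ |c_n|^2.
Compute the left side: (1/(2π)) [∫_0^π 4^2 dx + ∫_π^{2π} 12^2 dx] = (1/(2π)) · (16π + 144π) = (16 + 144)/2 = 80.
So Σ_{n ∈ Z} |c_n|^2 = 80.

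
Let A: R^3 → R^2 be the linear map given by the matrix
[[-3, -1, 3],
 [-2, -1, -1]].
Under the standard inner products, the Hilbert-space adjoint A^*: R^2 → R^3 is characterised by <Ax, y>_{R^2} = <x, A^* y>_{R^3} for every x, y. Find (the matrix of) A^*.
A^* = A^T =
[[-3, -2],
 [-1, -1],
 [3, -1]]

For real matrices with standard dot products, the defining identity <Ax, y> = <x, A^* y> gives (Ax)^T y = x^T (A^*) y, i.e. x^T A^T y = x^T (A^*) y. Since this holds for all x, y, we must have A^* = A^T. Therefore
A^* =
[[-3, -2],
 [-1, -1],
 [3, -1]].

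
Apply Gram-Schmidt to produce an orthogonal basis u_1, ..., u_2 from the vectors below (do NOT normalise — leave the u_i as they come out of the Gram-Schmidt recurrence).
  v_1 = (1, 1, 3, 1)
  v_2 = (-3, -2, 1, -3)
Orthogonal basis:
  u_1 = (1, 1, 3, 1)
  u_2 = (-31/12, -19/12, 9/4, -31/12)

Apply the Gram-Schmidt recurrence
  u_1 = v_1
  u_i = v_i − Σ_{j<i} ((v_i · u_j) / (u_j · u_j)) · u_j.

Step by step this gives:
  u_1 = (1, 1, 3, 1)
  u_2 = (-31/12, -19/12, 9/4, -31/12)

Orthogonality check:
  u_2 · u_1 = 0 (should be 0)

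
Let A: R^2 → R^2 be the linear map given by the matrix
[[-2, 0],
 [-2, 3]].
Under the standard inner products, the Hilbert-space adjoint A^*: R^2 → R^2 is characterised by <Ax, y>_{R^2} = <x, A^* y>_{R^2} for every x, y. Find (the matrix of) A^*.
A^* = A^T =
[[-2, -2],
 [0, 3]]

For real matrices with standard dot products, the defining identity <Ax, y> = <x, A^* y> gives (Ax)^T y = x^T (A^*) y, i.e. x^T A^T y = x^T (A^*) y. Since this holds for all x, y, we must have A^* = A^T. Therefore
A^* =
[[-2, -2],
 [0, 3]].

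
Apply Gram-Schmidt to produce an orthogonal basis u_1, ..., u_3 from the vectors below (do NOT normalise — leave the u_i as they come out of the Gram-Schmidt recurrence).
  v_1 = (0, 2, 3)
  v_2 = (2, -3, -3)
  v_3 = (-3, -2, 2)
Orthogonal basis:
  u_1 = (0, 2, 3)
  u_2 = (2, -9/13, 6/13)
  u_3 = (-87/61, -174/61, 116/61)

Apply the Gram-Schmidt recurrence
  u_1 = v_1
  u_i = v_i − Σ_{j<i} ((v_i · u_j) / (u_j · u_j)) · u_j.

Step by step this gives:
  u_1 = (0, 2, 3)
  u_2 = (2, -9/13, 6/13)
  u_3 = (-87/61, -174/61, 116/61)

Orthogonality check:
  u_2 · u_1 = 0 (should be 0)
  u_3 · u_1 = 0 (should be 0)
  u_3 · u_2 = 0 (should be 0)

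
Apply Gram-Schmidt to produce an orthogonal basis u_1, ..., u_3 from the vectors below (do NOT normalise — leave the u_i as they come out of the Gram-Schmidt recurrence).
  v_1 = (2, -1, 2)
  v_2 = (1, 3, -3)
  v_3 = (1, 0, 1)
Orthogonal basis:
  u_1 = (2, -1, 2)
  u_2 = (23/9, 20/9, -13/9)
  u_3 = (-6/61, 16/61, 14/61)

Apply the Gram-Schmidt recurrence
  u_1 = v_1
  u_i = v_i − Σ_{j<i} ((v_i · u_j) / (u_j · u_j)) · u_j.

Step by step this gives:
  u_1 = (2, -1, 2)
  u_2 = (23/9, 20/9, -13/9)
  u_3 = (-6/61, 16/61, 14/61)

Orthogonality check:
  u_2 · u_1 = 0 (should be 0)
  u_3 · u_1 = 0 (should be 0)
  u_3 · u_2 = 0 (should be 0)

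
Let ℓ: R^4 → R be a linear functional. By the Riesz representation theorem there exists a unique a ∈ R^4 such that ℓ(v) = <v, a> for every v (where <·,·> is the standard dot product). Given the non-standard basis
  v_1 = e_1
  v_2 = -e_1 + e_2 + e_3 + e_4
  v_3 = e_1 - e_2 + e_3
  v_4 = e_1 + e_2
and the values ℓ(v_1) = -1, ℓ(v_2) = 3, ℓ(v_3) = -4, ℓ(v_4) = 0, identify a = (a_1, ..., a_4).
a = (-1, 1, -2, 3)

Write a = (a_1, ..., a_4) in the standard basis. For each basis vector v_i, ℓ(v_i) = <v_i, a> is a linear equation in the a_j's. Collect the n equations into a matrix system V a = ℓ, where row i of V is v_i (expressed in the standard basis). Since V is invertible (lower-triangular with 1s on the diagonal, up to permutation), solve by back-substitution:
  V =
[[1, 0, 0, 0],
 [-1, 1, 1, 1],
 [1, -1, 1, 0],
 [1, 1, 0, 0]]
  V a = (-1, 3, -4, 0)
Solving gives a = (-1, 1, -2, 3).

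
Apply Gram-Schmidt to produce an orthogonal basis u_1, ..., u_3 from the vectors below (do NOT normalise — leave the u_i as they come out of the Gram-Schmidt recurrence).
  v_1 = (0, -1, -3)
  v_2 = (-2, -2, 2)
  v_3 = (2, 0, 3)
Orthogonal basis:
  u_1 = (0, -1, -3)
  u_2 = (-2, -12/5, 4/5)
  u_3 = (22/13, -33/26, 11/26)

Apply the Gram-Schmidt recurrence
  u_1 = v_1
  u_i = v_i − Σ_{j<i} ((v_i · u_j) / (u_j · u_j)) · u_j.

Step by step this gives:
  u_1 = (0, -1, -3)
  u_2 = (-2, -12/5, 4/5)
  u_3 = (22/13, -33/26, 11/26)

Orthogonality check:
  u_2 · u_1 = 0 (should be 0)
  u_3 · u_1 = 0 (should be 0)
  u_3 · u_2 = 0 (should be 0)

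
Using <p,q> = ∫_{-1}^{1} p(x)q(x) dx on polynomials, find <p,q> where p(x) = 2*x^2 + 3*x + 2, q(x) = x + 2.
<p,q> = 38/3

Expand the product: p(x)·q(x) = 2*x^3 + 7*x^2 + 8*x + 4.
∫_{-1}^{1} of each monomial x^k gives [2/(k+1) if k even, 0 if k odd]. Integrating term-by-term (or equivalently evaluating the antiderivative F(x) = x^4/2 + 7*x^3/3 + 4*x^2 + 4*x at the endpoints):
  F(1) − F(−1) = 65/6 − (-11/6) = 38/3.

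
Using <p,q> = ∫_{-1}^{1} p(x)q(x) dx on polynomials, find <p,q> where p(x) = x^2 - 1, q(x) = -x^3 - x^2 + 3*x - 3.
<p,q> = 64/15

Expand the product: p(x)·q(x) = -x^5 - x^4 + 4*x^3 - 2*x^2 - 3*x + 3.
∫_{-1}^{1} of each monomial x^k gives [2/(k+1) if k even, 0 if k odd]. Integrating term-by-term (or equivalently evaluating the antiderivative F(x) = -x^6/6 - x^5/5 + x^4 - 2*x^3/3 - 3*x^2/2 + 3*x at the endpoints):
  F(1) − F(−1) = 22/15 − (-14/5) = 64/15.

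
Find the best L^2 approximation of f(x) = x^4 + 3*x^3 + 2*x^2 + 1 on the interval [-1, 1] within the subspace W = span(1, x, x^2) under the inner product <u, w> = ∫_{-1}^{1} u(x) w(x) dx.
g(x) = 20*x^2/7 + 9*x/5 + 32/35

The best approximation g ∈ W is the orthogonal projection of f onto W. Writing g = a_0 + a_1 x + a_2 x^2, the coefficients solve the normal equations G · a = b where
  G_{ij} = <φ_i, φ_j> and b_i = <f, φ_i>, with φ_0 = 1, φ_1 = x, φ_2 = x^2.
G =
  [2, 0, 2/3]
  [0, 2/3, 0]
  [2/3, 0, 2/5],
b = (56/15, 6/5, 184/105).
Solving gives a_0 = 32/35, a_1 = 9/5, a_2 = 20/7, so
  g(x) = 20*x^2/7 + 9*x/5 + 32/35.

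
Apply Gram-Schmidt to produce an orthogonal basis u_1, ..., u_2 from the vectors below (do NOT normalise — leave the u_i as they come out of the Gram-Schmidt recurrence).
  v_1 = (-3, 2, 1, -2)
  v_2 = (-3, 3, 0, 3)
Orthogonal basis:
  u_1 = (-3, 2, 1, -2)
  u_2 = (-3/2, 2, -1/2, 4)

Apply the Gram-Schmidt recurrence
  u_1 = v_1
  u_i = v_i − Σ_{j<i} ((v_i · u_j) / (u_j · u_j)) · u_j.

Step by step this gives:
  u_1 = (-3, 2, 1, -2)
  u_2 = (-3/2, 2, -1/2, 4)

Orthogonality check:
  u_2 · u_1 = 0 (should be 0)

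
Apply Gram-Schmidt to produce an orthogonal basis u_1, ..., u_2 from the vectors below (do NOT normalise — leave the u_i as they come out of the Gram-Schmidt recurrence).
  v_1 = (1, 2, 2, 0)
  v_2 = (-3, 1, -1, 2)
Orthogonal basis:
  u_1 = (1, 2, 2, 0)
  u_2 = (-8/3, 5/3, -1/3, 2)

Apply the Gram-Schmidt recurrence
  u_1 = v_1
  u_i = v_i − Σ_{j<i} ((v_i · u_j) / (u_j · u_j)) · u_j.

Step by step this gives:
  u_1 = (1, 2, 2, 0)
  u_2 = (-8/3, 5/3, -1/3, 2)

Orthogonality check:
  u_2 · u_1 = 0 (should be 0)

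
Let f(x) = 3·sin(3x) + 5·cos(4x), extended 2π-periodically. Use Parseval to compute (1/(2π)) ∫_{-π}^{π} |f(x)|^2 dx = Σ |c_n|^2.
Σ |c_n|^2 = 17

Expand |f|^2 and use orthogonality of {sin(nx), cos(mx)} on [-π, π]:
  ∫_{-π}^{π} sin(nx)^2 dx = π, ∫ cos(mx)^2 dx = π, and cross terms integrate to 0.
So ∫_{-π}^{π} f(x)^2 dx = 3^2 · π + 5^2 · π = (9 + 25)π.
Divide by 2π: (9 + 25)/2 = 17.
By Parseval, this equals Σ |c_n|^2.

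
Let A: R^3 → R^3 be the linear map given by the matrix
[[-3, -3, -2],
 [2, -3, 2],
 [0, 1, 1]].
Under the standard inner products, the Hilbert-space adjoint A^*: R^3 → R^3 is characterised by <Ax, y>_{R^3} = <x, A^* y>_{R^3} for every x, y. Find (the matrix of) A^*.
A^* = A^T =
[[-3, 2, 0],
 [-3, -3, 1],
 [-2, 2, 1]]

For real matrices with standard dot products, the defining identity <Ax, y> = <x, A^* y> gives (Ax)^T y = x^T (A^*) y, i.e. x^T A^T y = x^T (A^*) y. Since this holds for all x, y, we must have A^* = A^T. Therefore
A^* =
[[-3, 2, 0],
 [-3, -3, 1],
 [-2, 2, 1]].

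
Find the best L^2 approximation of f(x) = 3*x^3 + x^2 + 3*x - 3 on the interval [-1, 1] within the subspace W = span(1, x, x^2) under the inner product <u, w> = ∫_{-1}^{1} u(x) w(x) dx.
g(x) = x^2 + 24*x/5 - 3

The best approximation g ∈ W is the orthogonal projection of f onto W. Writing g = a_0 + a_1 x + a_2 x^2, the coefficients solve the normal equations G · a = b where
  G_{ij} = <φ_i, φ_j> and b_i = <f, φ_i>, with φ_0 = 1, φ_1 = x, φ_2 = x^2.
G =
  [2, 0, 2/3]
  [0, 2/3, 0]
  [2/3, 0, 2/5],
b = (-16/3, 16/5, -8/5).
Solving gives a_0 = -3, a_1 = 24/5, a_2 = 1, so
  g(x) = x^2 + 24*x/5 - 3.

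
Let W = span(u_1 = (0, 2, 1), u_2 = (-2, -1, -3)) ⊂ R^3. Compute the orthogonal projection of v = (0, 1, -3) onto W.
proj_W(v) = (-14/9, 17/45, -79/45)

Set up U = [u_1 | ... | u_2] ∈ R^(3×2). The projector onto W = col(U) is P = U (U^T U)^(-1) U^T.
Compute U^T U =
  [5, -5]
  [-5, 14],
and U^T v = (-1, 8).
Solve U^T U · c = U^T v for the coefficients: c = (26/45, 7/9). The projection is proj_W(v) = U c.
Check: (v - proj_W(v)) · u_1 = 0  (should be 0).
Check: (v - proj_W(v)) · u_2 = 0  (should be 0).
Result: proj_W(v) = (-14/9, 17/45, -79/45).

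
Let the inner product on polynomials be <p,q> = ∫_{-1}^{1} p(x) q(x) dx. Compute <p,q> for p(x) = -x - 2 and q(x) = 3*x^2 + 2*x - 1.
<p,q> = -4/3

Expand the product: p(x)·q(x) = -3*x^3 - 8*x^2 - 3*x + 2.
∫_{-1}^{1} of each monomial x^k gives [2/(k+1) if k even, 0 if k odd]. Integrating term-by-term (or equivalently evaluating the antiderivative F(x) = -3*x^4/4 - 8*x^3/3 - 3*x^2/2 + 2*x at the endpoints):
  F(1) − F(−1) = -35/12 − (-19/12) = -4/3.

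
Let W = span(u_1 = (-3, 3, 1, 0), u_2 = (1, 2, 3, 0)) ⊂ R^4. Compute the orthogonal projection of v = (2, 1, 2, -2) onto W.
proj_W(v) = (209/115, 17/23, 257/115, 0)

Set up U = [u_1 | ... | u_2] ∈ R^(4×2). The projector onto W = col(U) is P = U (U^T U)^(-1) U^T.
Compute U^T U =
  [19, 6]
  [6, 14],
and U^T v = (-1, 10).
Solve U^T U · c = U^T v for the coefficients: c = (-37/115, 98/115). The projection is proj_W(v) = U c.
Check: (v - proj_W(v)) · u_1 = 0  (should be 0).
Check: (v - proj_W(v)) · u_2 = 0  (should be 0).
Result: proj_W(v) = (209/115, 17/23, 257/115, 0).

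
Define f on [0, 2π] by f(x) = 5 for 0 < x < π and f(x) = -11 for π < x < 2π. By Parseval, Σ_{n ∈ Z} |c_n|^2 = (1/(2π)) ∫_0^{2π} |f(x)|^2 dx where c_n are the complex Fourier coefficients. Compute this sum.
Σ |c_n|^2 = 73

Parseval equates the L^2 energy of f (normalised by 1/(2π)) with the ℓ^2 sum of its Fourier coefficients: (1/(2π)) ∫_0^{2π} |f|^2 = Σ |c_n|^2.
Compute the left side: (1/(2π)) [∫_0^π 5^2 dx + ∫_π^{2π} (-11)^2 dx] = (1/(2π)) · (25π + 121π) = (25 + 121)/2 = 73.
So Σ_{n ∈ Z} |c_n|^2 = 73.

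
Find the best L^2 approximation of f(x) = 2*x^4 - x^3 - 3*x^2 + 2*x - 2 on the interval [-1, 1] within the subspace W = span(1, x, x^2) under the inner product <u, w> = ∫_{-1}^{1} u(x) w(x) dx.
g(x) = -9*x^2/7 + 7*x/5 - 76/35

The best approximation g ∈ W is the orthogonal projection of f onto W. Writing g = a_0 + a_1 x + a_2 x^2, the coefficients solve the normal equations G · a = b where
  G_{ij} = <φ_i, φ_j> and b_i = <f, φ_i>, with φ_0 = 1, φ_1 = x, φ_2 = x^2.
G =
  [2, 0, 2/3]
  [0, 2/3, 0]
  [2/3, 0, 2/5],
b = (-26/5, 14/15, -206/105).
Solving gives a_0 = -76/35, a_1 = 7/5, a_2 = -9/7, so
  g(x) = -9*x^2/7 + 7*x/5 - 76/35.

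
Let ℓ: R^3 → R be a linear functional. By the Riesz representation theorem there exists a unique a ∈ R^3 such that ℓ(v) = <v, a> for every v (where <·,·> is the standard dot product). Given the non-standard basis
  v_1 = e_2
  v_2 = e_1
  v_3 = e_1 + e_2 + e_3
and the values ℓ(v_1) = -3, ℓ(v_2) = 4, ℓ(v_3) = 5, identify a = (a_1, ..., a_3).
a = (4, -3, 4)

Write a = (a_1, ..., a_3) in the standard basis. For each basis vector v_i, ℓ(v_i) = <v_i, a> is a linear equation in the a_j's. Collect the n equations into a matrix system V a = ℓ, where row i of V is v_i (expressed in the standard basis). Since V is invertible (lower-triangular with 1s on the diagonal, up to permutation), solve by back-substitution:
  V =
[[0, 1, 0],
 [1, 0, 0],
 [1, 1, 1]]
  V a = (-3, 4, 5)
Solving gives a = (4, -3, 4).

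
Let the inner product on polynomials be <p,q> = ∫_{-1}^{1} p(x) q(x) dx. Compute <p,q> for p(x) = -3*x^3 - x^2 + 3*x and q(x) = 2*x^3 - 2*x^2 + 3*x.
<p,q> = 136/35

Expand the product: p(x)·q(x) = -6*x^6 + 4*x^5 - x^4 - 9*x^3 + 9*x^2.
∫_{-1}^{1} of each monomial x^k gives [2/(k+1) if k even, 0 if k odd]. Integrating term-by-term (or equivalently evaluating the antiderivative F(x) = -6*x^7/7 + 2*x^6/3 - x^5/5 - 9*x^4/4 + 3*x^3 at the endpoints):
  F(1) − F(−1) = 151/420 − (-1481/420) = 136/35.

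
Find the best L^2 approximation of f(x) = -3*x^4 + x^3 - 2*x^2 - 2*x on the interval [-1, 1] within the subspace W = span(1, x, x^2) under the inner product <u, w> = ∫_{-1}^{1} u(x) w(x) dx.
g(x) = -32*x^2/7 - 7*x/5 + 9/35

The best approximation g ∈ W is the orthogonal projection of f onto W. Writing g = a_0 + a_1 x + a_2 x^2, the coefficients solve the normal equations G · a = b where
  G_{ij} = <φ_i, φ_j> and b_i = <f, φ_i>, with φ_0 = 1, φ_1 = x, φ_2 = x^2.
G =
  [2, 0, 2/3]
  [0, 2/3, 0]
  [2/3, 0, 2/5],
b = (-38/15, -14/15, -58/35).
Solving gives a_0 = 9/35, a_1 = -7/5, a_2 = -32/7, so
  g(x) = -32*x^2/7 - 7*x/5 + 9/35.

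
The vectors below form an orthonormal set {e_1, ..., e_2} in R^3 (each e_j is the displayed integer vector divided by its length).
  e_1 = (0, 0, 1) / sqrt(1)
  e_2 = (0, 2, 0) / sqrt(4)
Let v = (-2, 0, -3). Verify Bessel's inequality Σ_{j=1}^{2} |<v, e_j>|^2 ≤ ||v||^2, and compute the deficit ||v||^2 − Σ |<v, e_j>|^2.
Σ |<v, e_j>|^2 = 9; ||v||^2 = 13; deficit = 4

Write each e_j = u_j / sqrt(<u_j, u_j>) where u_j is the displayed integer vector. Then <v, e_j> = <v, u_j> / sqrt(<u_j, u_j>), so |<v, e_j>|^2 = <v, u_j>^2 / <u_j, u_j>.
Coefficients: <v, e_1> = -3/sqrt(1), <v, e_2> = 0/sqrt(4).
Square and sum: Σ |<v, e_j>|^2 = 9.
Compute ||v||^2 = v·v = 13.
Deficit = 13 − 9 = 4 ≥ 0, confirming Bessel's inequality. (The deficit equals ||v − Σ <v,e_j> e_j||^2, the squared distance from v to span{e_j}.)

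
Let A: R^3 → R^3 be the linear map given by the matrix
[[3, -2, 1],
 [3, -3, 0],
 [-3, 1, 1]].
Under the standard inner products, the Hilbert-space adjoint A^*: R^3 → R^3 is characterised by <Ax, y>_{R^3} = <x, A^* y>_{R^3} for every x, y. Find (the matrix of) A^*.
A^* = A^T =
[[3, 3, -3],
 [-2, -3, 1],
 [1, 0, 1]]

For real matrices with standard dot products, the defining identity <Ax, y> = <x, A^* y> gives (Ax)^T y = x^T (A^*) y, i.e. x^T A^T y = x^T (A^*) y. Since this holds for all x, y, we must have A^* = A^T. Therefore
A^* =
[[3, 3, -3],
 [-2, -3, 1],
 [1, 0, 1]].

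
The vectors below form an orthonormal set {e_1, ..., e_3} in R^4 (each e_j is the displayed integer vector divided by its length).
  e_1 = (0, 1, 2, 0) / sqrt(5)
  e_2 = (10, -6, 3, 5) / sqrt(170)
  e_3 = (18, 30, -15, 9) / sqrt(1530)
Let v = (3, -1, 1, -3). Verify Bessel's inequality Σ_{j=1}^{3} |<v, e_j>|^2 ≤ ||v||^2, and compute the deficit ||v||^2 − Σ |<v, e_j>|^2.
Σ |<v, e_j>|^2 = 19/5; ||v||^2 = 20; deficit = 81/5

Write each e_j = u_j / sqrt(<u_j, u_j>) where u_j is the displayed integer vector. Then <v, e_j> = <v, u_j> / sqrt(<u_j, u_j>), so |<v, e_j>|^2 = <v, u_j>^2 / <u_j, u_j>.
Coefficients: <v, e_1> = 1/sqrt(5), <v, e_2> = 24/sqrt(170), <v, e_3> = -18/sqrt(1530).
Square and sum: Σ |<v, e_j>|^2 = 19/5.
Compute ||v||^2 = v·v = 20.
Deficit = 20 − 19/5 = 81/5 ≥ 0, confirming Bessel's inequality. (The deficit equals ||v − Σ <v,e_j> e_j||^2, the squared distance from v to span{e_j}.)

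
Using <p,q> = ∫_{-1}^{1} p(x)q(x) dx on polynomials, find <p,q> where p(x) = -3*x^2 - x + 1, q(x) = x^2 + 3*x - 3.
<p,q> = -38/15

Expand the product: p(x)·q(x) = -3*x^4 - 10*x^3 + 7*x^2 + 6*x - 3.
∫_{-1}^{1} of each monomial x^k gives [2/(k+1) if k even, 0 if k odd]. Integrating term-by-term (or equivalently evaluating the antiderivative F(x) = -3*x^5/5 - 5*x^4/2 + 7*x^3/3 + 3*x^2 - 3*x at the endpoints):
  F(1) − F(−1) = -23/30 − (53/30) = -38/15.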